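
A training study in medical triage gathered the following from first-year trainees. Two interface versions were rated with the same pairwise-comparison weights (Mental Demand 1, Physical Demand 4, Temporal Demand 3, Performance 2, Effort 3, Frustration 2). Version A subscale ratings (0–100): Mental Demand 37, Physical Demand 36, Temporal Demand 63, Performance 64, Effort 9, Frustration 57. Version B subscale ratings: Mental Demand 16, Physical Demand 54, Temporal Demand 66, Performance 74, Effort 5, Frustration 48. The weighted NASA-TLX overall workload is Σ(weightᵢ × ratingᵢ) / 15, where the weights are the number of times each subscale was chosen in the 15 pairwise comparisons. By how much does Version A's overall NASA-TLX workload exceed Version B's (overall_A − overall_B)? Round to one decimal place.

-3.3

Version A weighted sum = 1·37 + 4·36 + 3·63 + 2·64 + 3·9 + 2·57 = 37 + 144 + 189 + 128 + 27 + 114 = 639; overall_A = 639/15 = 42.6000.
Version B weighted sum = 1·16 + 4·54 + 3·66 + 2·74 + 3·5 + 2·48 = 16 + 216 + 198 + 148 + 15 + 96 = 689; overall_B = 689/15 = 45.9333.
Difference = 42.6000 − 45.9333 = -3.3333 ≈ -3.3.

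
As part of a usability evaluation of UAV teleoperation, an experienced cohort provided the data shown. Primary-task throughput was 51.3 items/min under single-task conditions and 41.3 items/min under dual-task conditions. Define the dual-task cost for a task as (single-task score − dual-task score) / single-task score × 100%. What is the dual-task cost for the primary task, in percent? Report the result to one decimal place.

Cost = (51.3 − 41.3) / 51.3 × 100%
     = 10.0000 / 51.3 × 100% = 19.4932%.
≈ 19.5%.

19.5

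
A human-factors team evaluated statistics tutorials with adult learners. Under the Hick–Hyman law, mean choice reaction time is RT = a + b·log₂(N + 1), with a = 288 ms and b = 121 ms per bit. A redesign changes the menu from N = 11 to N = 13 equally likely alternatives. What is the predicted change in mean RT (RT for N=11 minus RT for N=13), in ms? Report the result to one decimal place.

-26.9

RT(11) = 288 + 121·log₂(12) = 288 + 121·3.5850 = 721.7850 ms.
RT(13) = 288 + 121·log₂(14) = 288 + 121·3.8074 = 748.6954 ms.
Difference = 721.7850 − 748.6954 = -26.9104 ≈ -26.9 ms.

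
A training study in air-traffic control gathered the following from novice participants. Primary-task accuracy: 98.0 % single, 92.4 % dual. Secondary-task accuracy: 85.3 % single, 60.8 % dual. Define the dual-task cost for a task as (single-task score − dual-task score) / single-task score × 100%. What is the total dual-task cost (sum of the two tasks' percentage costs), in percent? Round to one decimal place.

34.4

Primary cost = (98.0 − 92.4) / 98.0 × 100% = 5.7143%.
Secondary cost = (85.3 − 60.8) / 85.3 × 100% = 28.7222%.
Total = 5.7143% + 28.7222% = 34.4365% ≈ 34.4%.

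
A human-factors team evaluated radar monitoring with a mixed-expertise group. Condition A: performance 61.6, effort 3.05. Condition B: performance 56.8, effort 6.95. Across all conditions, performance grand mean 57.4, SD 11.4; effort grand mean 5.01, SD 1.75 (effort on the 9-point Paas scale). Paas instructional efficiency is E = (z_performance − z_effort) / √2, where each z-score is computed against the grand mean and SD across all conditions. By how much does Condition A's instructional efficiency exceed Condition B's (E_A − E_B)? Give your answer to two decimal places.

1.87

Condition A: z_P = (61.6 − 57.4)/11.4 = 0.3684; z_E = (3.05 − 5.01)/1.75 = -1.1200; E_A = (0.3684 − (-1.1200))/√2 = 1.0525.
Condition B: z_P = (56.8 − 57.4)/11.4 = -0.0526; z_E = (6.95 − 5.01)/1.75 = 1.1086; E_B = (-0.0526 − 1.1086)/√2 = -0.8211.
E_A − E_B = 1.0525 − (-0.8211) = 1.8736 ≈ 1.87.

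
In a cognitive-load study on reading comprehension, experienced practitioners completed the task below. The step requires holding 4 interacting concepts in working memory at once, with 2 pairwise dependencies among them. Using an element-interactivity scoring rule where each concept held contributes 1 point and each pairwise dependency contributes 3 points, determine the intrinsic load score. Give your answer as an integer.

Element contribution: 4 × 1 = 4.
Interaction contribution: 2 × 3 = 6.
Intrinsic load = 4 + 6 = 10.

10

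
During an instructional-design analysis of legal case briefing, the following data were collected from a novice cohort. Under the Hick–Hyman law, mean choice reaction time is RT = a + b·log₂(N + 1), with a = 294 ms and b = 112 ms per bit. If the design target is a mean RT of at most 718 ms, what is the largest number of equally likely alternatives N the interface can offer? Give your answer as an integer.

Set 294 + 112·log₂(N + 1) ≤ 718.
log₂(N + 1) ≤ (718 − 294) / 112 = 3.7857.
N + 1 ≤ 2^3.7857 = 13.7914.
N ≤ 12.7914, so the largest integer N is 12.

12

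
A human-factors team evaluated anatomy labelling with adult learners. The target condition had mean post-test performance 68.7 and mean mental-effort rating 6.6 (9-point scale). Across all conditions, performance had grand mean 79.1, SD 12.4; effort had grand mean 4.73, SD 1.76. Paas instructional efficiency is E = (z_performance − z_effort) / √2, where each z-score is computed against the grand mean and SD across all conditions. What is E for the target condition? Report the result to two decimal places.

z_performance = (68.7 − 79.1) / 12.4 = -10.4000 / 12.4 = -0.8387.
z_effort = (6.6 − 4.73) / 1.76 = 1.8700 / 1.76 = 1.0625.
z_P − z_E = -0.8387 − 1.0625 = -1.9012.
E = -1.9012 / √2 = -1.9012 / 1.41421 = -1.3444 ≈ -1.34.

-1.34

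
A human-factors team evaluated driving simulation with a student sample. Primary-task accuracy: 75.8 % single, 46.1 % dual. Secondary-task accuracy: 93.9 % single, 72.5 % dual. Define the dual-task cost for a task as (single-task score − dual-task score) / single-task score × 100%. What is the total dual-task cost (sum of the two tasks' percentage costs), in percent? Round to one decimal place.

62.0

Primary cost = (75.8 − 46.1) / 75.8 × 100% = 39.1821%.
Secondary cost = (93.9 − 72.5) / 93.9 × 100% = 22.7902%.
Total = 39.1821% + 22.7902% = 61.9723% ≈ 62.0%.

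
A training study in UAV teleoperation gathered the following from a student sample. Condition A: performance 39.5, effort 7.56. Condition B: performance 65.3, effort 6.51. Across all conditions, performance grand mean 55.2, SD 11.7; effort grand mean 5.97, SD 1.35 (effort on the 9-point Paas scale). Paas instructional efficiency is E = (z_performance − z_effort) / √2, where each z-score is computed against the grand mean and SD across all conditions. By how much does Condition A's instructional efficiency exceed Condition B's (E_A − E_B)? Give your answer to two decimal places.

-2.11

Condition A: z_P = (39.5 − 55.2)/11.7 = -1.3419; z_E = (7.56 − 5.97)/1.35 = 1.1778; E_A = (-1.3419 − 1.1778)/√2 = -1.7817.
Condition B: z_P = (65.3 − 55.2)/11.7 = 0.8632; z_E = (6.51 − 5.97)/1.35 = 0.4000; E_B = (0.8632 − 0.4000)/√2 = 0.3275.
E_A − E_B = -1.7817 − 0.3275 = -2.1092 ≈ -2.11.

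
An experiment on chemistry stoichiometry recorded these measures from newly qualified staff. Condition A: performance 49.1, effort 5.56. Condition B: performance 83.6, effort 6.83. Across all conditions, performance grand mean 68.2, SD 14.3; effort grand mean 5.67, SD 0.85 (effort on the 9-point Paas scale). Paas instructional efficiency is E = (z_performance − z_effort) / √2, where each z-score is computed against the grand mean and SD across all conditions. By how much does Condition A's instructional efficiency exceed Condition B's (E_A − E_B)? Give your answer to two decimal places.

-0.65

Condition A: z_P = (49.1 − 68.2)/14.3 = -1.3357; z_E = (5.56 − 5.67)/0.85 = -0.1294; E_A = (-1.3357 − (-0.1294))/√2 = -0.8530.
Condition B: z_P = (83.6 − 68.2)/14.3 = 1.0769; z_E = (6.83 − 5.67)/0.85 = 1.3647; E_B = (1.0769 − 1.3647)/√2 = -0.2035.
E_A − E_B = -0.8530 − (-0.2035) = -0.6495 ≈ -0.65.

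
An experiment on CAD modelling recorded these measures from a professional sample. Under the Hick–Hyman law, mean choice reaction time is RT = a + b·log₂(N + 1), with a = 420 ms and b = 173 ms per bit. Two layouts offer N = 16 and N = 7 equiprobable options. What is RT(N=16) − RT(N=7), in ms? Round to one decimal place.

188.1

RT(16) = 420 + 173·log₂(17) = 420 + 173·4.0875 = 1127.1375 ms.
RT(7) = 420 + 173·log₂(8) = 420 + 173·3.0000 = 939.0000 ms.
Difference = 1127.1375 − 939.0000 = 188.1375 ≈ 188.1 ms.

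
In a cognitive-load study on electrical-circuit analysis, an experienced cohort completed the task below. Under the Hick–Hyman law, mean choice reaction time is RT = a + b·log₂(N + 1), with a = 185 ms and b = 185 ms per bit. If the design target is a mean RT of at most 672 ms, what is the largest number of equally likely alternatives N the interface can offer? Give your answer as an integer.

Set 185 + 185·log₂(N + 1) ≤ 672.
log₂(N + 1) ≤ (672 − 185) / 185 = 2.6324.
N + 1 ≤ 2^2.6324 = 6.2006.
N ≤ 5.2006, so the largest integer N is 5.

5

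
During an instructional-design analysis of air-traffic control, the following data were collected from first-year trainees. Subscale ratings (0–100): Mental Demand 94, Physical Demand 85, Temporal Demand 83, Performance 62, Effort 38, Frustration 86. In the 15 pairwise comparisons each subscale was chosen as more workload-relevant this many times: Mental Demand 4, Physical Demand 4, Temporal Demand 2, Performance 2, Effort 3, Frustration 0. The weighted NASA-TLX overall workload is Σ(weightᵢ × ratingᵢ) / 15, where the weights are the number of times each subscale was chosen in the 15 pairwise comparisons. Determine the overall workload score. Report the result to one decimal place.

The tallies are the weights (they sum to 15).
Weighted sum = 4·94 + 4·85 + 2·83 + 2·62 + 3·38 + 0·86
            = 376 + 340 + 166 + 124 + 114 + 0 = 1120.
Overall workload = 1120 / 15 = 74.6667 ≈ 74.7.

74.7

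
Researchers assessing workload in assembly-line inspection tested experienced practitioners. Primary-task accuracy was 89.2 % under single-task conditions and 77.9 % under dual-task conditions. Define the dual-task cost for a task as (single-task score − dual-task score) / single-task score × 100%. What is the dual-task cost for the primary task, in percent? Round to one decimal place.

Cost = (89.2 − 77.9) / 89.2 × 100%
     = 11.3000 / 89.2 × 100% = 12.6682%.
≈ 12.7%.

12.7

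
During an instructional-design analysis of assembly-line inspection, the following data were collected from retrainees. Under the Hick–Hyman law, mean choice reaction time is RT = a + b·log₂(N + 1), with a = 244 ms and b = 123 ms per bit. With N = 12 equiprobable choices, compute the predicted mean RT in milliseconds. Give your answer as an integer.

log₂(12 + 1) = log₂(13) = 3.7004.
RT = 244 + 123 × 3.7004 = 244 + 455.1492 = 699.1492 ms.
≈ 699 ms.

699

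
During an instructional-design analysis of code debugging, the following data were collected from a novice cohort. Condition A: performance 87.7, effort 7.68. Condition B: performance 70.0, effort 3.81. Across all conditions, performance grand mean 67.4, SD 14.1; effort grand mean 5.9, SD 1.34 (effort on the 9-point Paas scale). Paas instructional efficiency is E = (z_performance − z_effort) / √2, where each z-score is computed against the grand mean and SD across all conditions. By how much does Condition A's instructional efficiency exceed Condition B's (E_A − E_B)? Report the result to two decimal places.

Condition A: z_P = (87.7 − 67.4)/14.1 = 1.4397; z_E = (7.68 − 5.9)/1.34 = 1.3284; E_A = (1.4397 − 1.3284)/√2 = 0.0787.
Condition B: z_P = (70.0 − 67.4)/14.1 = 0.1844; z_E = (3.81 − 5.9)/1.34 = -1.5597; E_B = (0.1844 − (-1.5597))/√2 = 1.2333.
E_A − E_B = 0.0787 − 1.2333 = -1.1546 ≈ -1.15.

-1.15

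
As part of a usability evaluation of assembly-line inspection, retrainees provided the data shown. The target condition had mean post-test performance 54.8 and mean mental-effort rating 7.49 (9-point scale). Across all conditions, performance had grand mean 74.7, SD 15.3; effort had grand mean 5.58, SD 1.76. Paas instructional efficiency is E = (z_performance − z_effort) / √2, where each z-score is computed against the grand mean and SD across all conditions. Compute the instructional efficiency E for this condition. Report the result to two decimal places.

-1.69

z_performance = (54.8 − 74.7) / 15.3 = -19.9000 / 15.3 = -1.3007.
z_effort = (7.49 − 5.58) / 1.76 = 1.9100 / 1.76 = 1.0852.
z_P − z_E = -1.3007 − 1.0852 = -2.3859.
E = -2.3859 / √2 = -2.3859 / 1.41421 = -1.6871 ≈ -1.69.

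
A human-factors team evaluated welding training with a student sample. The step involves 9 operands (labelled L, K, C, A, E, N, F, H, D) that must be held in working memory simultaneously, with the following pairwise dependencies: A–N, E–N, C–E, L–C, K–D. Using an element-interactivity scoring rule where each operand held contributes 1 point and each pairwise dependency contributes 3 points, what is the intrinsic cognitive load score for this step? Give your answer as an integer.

Count of operands held simultaneously: 9.
Count of pairwise dependencies listed: 5.
Element contribution: 9 × 1 = 9.
Interaction contribution: 5 × 3 = 15.
Intrinsic load = 9 + 15 = 24.

24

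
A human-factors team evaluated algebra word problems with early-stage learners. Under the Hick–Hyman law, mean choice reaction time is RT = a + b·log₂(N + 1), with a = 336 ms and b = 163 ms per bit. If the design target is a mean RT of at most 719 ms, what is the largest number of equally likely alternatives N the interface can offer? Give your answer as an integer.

4

Set 336 + 163·log₂(N + 1) ≤ 719.
log₂(N + 1) ≤ (719 − 336) / 163 = 2.3497.
N + 1 ≤ 2^2.3497 = 5.0972.
N ≤ 4.0972, so the largest integer N is 4.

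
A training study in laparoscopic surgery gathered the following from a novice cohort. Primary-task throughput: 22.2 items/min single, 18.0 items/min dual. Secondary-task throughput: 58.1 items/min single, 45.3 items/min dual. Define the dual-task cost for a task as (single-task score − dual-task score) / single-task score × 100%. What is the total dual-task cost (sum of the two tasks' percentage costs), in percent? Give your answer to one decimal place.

Primary cost = (22.2 − 18.0) / 22.2 × 100% = 18.9189%.
Secondary cost = (58.1 − 45.3) / 58.1 × 100% = 22.0310%.
Total = 18.9189% + 22.0310% = 40.9499% ≈ 40.9%.

40.9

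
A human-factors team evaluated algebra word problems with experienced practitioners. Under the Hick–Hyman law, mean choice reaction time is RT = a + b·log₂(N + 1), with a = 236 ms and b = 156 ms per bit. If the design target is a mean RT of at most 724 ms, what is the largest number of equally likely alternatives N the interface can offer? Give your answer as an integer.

Set 236 + 156·log₂(N + 1) ≤ 724.
log₂(N + 1) ≤ (724 − 236) / 156 = 3.1282.
N + 1 ≤ 2^3.1282 = 8.7434.
N ≤ 7.7434, so the largest integer N is 7.

7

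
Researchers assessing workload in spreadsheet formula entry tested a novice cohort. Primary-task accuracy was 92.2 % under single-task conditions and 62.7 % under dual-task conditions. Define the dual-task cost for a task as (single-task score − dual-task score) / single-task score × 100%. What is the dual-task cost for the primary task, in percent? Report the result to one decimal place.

Cost = (92.2 − 62.7) / 92.2 × 100%
     = 29.5000 / 92.2 × 100% = 31.9957%.
≈ 32.0%.

32.0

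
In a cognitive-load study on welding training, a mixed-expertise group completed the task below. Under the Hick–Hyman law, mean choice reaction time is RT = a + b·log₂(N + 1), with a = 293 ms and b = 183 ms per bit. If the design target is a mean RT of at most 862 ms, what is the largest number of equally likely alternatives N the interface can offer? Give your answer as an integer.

Set 293 + 183·log₂(N + 1) ≤ 862.
log₂(N + 1) ≤ (862 − 293) / 183 = 3.1093.
N + 1 ≤ 2^3.1093 = 8.6296.
N ≤ 7.6296, so the largest integer N is 7.

7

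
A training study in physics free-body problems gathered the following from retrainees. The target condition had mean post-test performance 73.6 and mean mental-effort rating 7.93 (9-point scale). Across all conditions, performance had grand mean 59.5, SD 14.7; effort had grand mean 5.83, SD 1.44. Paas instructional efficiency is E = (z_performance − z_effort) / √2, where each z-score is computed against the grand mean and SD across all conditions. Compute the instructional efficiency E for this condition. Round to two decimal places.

z_performance = (73.6 − 59.5) / 14.7 = 14.1000 / 14.7 = 0.9592.
z_effort = (7.93 − 5.83) / 1.44 = 2.1000 / 1.44 = 1.4583.
z_P − z_E = 0.9592 − 1.4583 = -0.4991.
E = -0.4991 / √2 = -0.4991 / 1.41421 = -0.3529 ≈ -0.35.

-0.35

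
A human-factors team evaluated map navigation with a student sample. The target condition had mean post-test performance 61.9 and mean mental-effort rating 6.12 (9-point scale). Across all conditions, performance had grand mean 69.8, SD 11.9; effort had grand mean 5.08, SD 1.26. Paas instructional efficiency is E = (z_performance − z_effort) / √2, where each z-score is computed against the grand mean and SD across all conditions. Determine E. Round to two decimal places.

z_performance = (61.9 − 69.8) / 11.9 = -7.9000 / 11.9 = -0.6639.
z_effort = (6.12 − 5.08) / 1.26 = 1.0400 / 1.26 = 0.8254.
z_P − z_E = -0.6639 − 0.8254 = -1.4893.
E = -1.4893 / √2 = -1.4893 / 1.41421 = -1.0531 ≈ -1.05.

-1.05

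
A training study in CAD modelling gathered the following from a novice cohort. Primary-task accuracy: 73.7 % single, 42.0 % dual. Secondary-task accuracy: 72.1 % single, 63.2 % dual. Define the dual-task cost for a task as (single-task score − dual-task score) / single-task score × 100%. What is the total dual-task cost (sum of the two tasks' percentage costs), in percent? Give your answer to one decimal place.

55.4

Primary cost = (73.7 − 42.0) / 73.7 × 100% = 43.0122%.
Secondary cost = (72.1 − 63.2) / 72.1 × 100% = 12.3440%.
Total = 43.0122% + 12.3440% = 55.3562% ≈ 55.4%.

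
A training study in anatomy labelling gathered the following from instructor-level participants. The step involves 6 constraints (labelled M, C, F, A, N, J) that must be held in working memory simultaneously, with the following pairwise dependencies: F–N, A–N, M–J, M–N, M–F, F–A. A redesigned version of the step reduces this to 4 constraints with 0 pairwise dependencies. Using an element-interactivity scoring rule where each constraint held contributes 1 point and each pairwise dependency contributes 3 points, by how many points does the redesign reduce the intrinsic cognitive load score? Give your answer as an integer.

Original: 6 × 1 + 6 × 3 = 6 + 18 = 24.
Redesigned: 4 × 1 + 0 × 3 = 4 + 0 = 4.
Reduction = 24 − 4 = 20.

20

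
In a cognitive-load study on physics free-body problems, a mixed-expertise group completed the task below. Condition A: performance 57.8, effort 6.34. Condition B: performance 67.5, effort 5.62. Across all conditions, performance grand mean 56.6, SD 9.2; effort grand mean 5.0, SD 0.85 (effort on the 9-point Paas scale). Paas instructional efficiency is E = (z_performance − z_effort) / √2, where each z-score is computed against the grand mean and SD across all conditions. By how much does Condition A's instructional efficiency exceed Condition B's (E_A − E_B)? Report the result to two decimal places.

Condition A: z_P = (57.8 − 56.6)/9.2 = 0.1304; z_E = (6.34 − 5.0)/0.85 = 1.5765; E_A = (0.1304 − 1.5765)/√2 = -1.0225.
Condition B: z_P = (67.5 − 56.6)/9.2 = 1.1848; z_E = (5.62 − 5.0)/0.85 = 0.7294; E_B = (1.1848 − 0.7294)/√2 = 0.3220.
E_A − E_B = -1.0225 − 0.3220 = -1.3445 ≈ -1.34.

-1.34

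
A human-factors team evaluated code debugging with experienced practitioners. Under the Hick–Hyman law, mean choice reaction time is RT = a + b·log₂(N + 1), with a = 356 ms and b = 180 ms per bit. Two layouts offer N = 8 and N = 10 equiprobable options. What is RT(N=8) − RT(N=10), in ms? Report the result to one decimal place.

-52.1

RT(8) = 356 + 180·log₂(9) = 356 + 180·3.1699 = 926.5820 ms.
RT(10) = 356 + 180·log₂(11) = 356 + 180·3.4594 = 978.6920 ms.
Difference = 926.5820 − 978.6920 = -52.1100 ≈ -52.1 ms.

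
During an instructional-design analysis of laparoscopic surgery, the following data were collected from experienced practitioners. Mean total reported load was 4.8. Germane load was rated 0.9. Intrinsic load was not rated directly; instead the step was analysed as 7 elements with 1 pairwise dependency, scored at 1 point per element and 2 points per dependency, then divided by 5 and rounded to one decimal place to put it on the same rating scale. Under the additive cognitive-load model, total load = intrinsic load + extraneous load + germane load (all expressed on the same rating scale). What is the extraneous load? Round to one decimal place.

Intrinsic (element-interactivity): (7 × 1 + 1 × 2) / 5 = 9 / 5 = 1.8000 → 1.8.
extraneous load = total − intrinsic − germane
             = 4.8 − 1.8 − 0.9 = 2.1.

2.1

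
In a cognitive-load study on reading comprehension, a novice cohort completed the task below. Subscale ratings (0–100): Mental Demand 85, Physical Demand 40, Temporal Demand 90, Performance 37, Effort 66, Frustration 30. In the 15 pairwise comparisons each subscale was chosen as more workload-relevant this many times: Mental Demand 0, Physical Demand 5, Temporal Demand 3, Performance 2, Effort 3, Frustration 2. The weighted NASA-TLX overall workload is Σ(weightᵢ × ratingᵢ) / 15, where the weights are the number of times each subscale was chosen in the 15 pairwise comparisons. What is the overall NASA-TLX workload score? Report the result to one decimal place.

The tallies are the weights (they sum to 15).
Weighted sum = 0·85 + 5·40 + 3·90 + 2·37 + 3·66 + 2·30
            = 0 + 200 + 270 + 74 + 198 + 60 = 802.
Overall workload = 802 / 15 = 53.4667 ≈ 53.5.

53.5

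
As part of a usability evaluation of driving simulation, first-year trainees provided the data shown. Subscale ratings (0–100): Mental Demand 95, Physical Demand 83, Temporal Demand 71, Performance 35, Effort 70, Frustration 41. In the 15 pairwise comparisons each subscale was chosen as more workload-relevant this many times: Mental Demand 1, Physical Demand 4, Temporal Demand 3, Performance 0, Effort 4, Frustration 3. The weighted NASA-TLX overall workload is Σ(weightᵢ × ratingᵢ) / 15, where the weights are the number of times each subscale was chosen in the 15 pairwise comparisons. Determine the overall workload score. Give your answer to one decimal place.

69.5

The tallies are the weights (they sum to 15).
Weighted sum = 1·95 + 4·83 + 3·71 + 0·35 + 4·70 + 3·41
            = 95 + 332 + 213 + 0 + 280 + 123 = 1043.
Overall workload = 1043 / 15 = 69.5333 ≈ 69.5.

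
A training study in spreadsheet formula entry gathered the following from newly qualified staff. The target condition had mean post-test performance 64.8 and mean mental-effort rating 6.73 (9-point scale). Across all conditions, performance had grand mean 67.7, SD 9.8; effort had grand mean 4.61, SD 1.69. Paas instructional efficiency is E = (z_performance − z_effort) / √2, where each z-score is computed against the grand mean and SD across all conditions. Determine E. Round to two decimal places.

-1.10

z_performance = (64.8 − 67.7) / 9.8 = -2.9000 / 9.8 = -0.2959.
z_effort = (6.73 − 4.61) / 1.69 = 2.1200 / 1.69 = 1.2544.
z_P − z_E = -0.2959 − 1.2544 = -1.5503.
E = -1.5503 / √2 = -1.5503 / 1.41421 = -1.0962 ≈ -1.10.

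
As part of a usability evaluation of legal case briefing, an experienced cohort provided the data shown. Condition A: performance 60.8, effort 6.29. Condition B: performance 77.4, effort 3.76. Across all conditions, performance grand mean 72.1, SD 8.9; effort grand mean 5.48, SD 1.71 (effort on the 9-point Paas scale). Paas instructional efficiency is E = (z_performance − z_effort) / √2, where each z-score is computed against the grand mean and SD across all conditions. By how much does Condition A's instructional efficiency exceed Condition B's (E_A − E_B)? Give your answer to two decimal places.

Condition A: z_P = (60.8 − 72.1)/8.9 = -1.2697; z_E = (6.29 − 5.48)/1.71 = 0.4737; E_A = (-1.2697 − 0.4737)/√2 = -1.2328.
Condition B: z_P = (77.4 − 72.1)/8.9 = 0.5955; z_E = (3.76 − 5.48)/1.71 = -1.0058; E_B = (0.5955 − (-1.0058))/√2 = 1.1323.
E_A − E_B = -1.2328 − 1.1323 = -2.3651 ≈ -2.37.

-2.37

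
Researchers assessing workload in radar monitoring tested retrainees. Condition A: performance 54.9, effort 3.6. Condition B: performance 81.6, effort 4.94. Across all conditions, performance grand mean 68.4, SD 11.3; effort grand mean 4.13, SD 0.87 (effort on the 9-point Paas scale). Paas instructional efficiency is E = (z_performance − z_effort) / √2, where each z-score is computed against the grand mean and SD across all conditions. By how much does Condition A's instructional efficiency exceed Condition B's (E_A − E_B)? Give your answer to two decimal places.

Condition A: z_P = (54.9 − 68.4)/11.3 = -1.1947; z_E = (3.6 − 4.13)/0.87 = -0.6092; E_A = (-1.1947 − (-0.6092))/√2 = -0.4140.
Condition B: z_P = (81.6 − 68.4)/11.3 = 1.1681; z_E = (4.94 − 4.13)/0.87 = 0.9310; E_B = (1.1681 − 0.9310)/√2 = 0.1677.
E_A − E_B = -0.4140 − 0.1677 = -0.5817 ≈ -0.58.

-0.58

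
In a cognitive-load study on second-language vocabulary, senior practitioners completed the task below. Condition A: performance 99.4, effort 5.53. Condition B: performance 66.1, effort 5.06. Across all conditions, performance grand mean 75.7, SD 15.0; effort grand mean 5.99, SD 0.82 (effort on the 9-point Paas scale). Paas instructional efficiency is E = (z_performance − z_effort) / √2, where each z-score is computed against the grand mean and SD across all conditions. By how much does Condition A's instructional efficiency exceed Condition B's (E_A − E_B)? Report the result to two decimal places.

1.16

Condition A: z_P = (99.4 − 75.7)/15.0 = 1.5800; z_E = (5.53 − 5.99)/0.82 = -0.5610; E_A = (1.5800 − (-0.5610))/√2 = 1.5139.
Condition B: z_P = (66.1 − 75.7)/15.0 = -0.6400; z_E = (5.06 − 5.99)/0.82 = -1.1341; E_B = (-0.6400 − (-1.1341))/√2 = 0.3494.
E_A − E_B = 1.5139 − 0.3494 = 1.1645 ≈ 1.16.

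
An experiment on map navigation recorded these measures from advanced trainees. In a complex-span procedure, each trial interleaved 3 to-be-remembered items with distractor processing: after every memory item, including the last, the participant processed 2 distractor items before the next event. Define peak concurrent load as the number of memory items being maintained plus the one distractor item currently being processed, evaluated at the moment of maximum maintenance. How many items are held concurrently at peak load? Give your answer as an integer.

4

Maintenance is greatest during the distractor(s) after memory item 3: all 3 memory items are being held.
One distractor item is concurrently being processed.
Peak concurrent load = 3 + 1 = 4 items.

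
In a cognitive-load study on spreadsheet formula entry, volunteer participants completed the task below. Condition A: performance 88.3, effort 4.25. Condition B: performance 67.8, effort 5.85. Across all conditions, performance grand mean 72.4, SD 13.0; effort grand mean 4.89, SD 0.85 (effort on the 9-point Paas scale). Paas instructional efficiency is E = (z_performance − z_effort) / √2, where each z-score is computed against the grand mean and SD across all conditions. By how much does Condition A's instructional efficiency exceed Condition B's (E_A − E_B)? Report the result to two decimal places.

2.45

Condition A: z_P = (88.3 − 72.4)/13.0 = 1.2231; z_E = (4.25 − 4.89)/0.85 = -0.7529; E_A = (1.2231 − (-0.7529))/√2 = 1.3972.
Condition B: z_P = (67.8 − 72.4)/13.0 = -0.3538; z_E = (5.85 − 4.89)/0.85 = 1.1294; E_B = (-0.3538 − 1.1294)/√2 = -1.0488.
E_A − E_B = 1.3972 − (-1.0488) = 2.4460 ≈ 2.45.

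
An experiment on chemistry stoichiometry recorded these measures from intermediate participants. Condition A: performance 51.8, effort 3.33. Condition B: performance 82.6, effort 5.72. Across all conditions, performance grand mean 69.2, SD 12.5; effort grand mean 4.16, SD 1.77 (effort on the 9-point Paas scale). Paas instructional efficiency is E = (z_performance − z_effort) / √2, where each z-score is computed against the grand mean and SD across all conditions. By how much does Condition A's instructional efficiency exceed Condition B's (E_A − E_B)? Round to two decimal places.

-0.79

Condition A: z_P = (51.8 − 69.2)/12.5 = -1.3920; z_E = (3.33 − 4.16)/1.77 = -0.4689; E_A = (-1.3920 − (-0.4689))/√2 = -0.6527.
Condition B: z_P = (82.6 − 69.2)/12.5 = 1.0720; z_E = (5.72 − 4.16)/1.77 = 0.8814; E_B = (1.0720 − 0.8814)/√2 = 0.1348.
E_A − E_B = -0.6527 − 0.1348 = -0.7875 ≈ -0.79.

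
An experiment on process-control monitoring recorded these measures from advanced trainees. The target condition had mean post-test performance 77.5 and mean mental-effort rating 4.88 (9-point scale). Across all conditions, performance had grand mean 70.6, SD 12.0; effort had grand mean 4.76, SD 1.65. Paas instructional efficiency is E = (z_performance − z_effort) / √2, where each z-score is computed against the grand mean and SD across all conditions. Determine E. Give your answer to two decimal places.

z_performance = (77.5 − 70.6) / 12.0 = 6.9000 / 12.0 = 0.5750.
z_effort = (4.88 − 4.76) / 1.65 = 0.1200 / 1.65 = 0.0727.
z_P − z_E = 0.5750 − 0.0727 = 0.5023.
E = 0.5023 / √2 = 0.5023 / 1.41421 = 0.3552 ≈ 0.36.

0.36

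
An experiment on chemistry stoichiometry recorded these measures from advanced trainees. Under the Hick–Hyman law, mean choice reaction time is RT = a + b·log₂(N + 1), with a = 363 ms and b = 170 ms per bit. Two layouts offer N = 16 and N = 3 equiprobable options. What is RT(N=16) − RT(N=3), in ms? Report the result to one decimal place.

354.9

RT(16) = 363 + 170·log₂(17) = 363 + 170·4.0875 = 1057.8750 ms.
RT(3) = 363 + 170·log₂(4) = 363 + 170·2.0000 = 703.0000 ms.
Difference = 1057.8750 − 703.0000 = 354.8750 ≈ 354.9 ms.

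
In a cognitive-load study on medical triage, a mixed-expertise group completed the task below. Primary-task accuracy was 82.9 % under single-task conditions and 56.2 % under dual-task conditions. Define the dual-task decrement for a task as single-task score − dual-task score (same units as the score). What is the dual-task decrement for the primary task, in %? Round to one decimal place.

26.7

Decrement = 82.9 − 56.2 = 26.7000 % ≈ 26.7 %.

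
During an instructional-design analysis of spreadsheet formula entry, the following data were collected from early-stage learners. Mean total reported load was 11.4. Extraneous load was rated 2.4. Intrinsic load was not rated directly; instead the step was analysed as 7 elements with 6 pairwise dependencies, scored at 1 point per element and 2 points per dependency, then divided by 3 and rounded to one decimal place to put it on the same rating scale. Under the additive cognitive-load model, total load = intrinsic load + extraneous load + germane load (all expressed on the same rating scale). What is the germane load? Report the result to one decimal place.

2.7

Intrinsic (element-interactivity): (7 × 1 + 6 × 2) / 3 = 19 / 3 = 6.3333 → 6.3.
germane load = total − intrinsic − extraneous
             = 11.4 − 6.3 − 2.4 = 2.7.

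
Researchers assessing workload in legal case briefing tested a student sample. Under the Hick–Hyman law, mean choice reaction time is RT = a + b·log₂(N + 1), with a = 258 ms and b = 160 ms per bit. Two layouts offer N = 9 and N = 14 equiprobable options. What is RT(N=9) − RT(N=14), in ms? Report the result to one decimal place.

-93.6

RT(9) = 258 + 160·log₂(10) = 258 + 160·3.3219 = 789.5040 ms.
RT(14) = 258 + 160·log₂(15) = 258 + 160·3.9069 = 883.1040 ms.
Difference = 789.5040 − 883.1040 = -93.6000 ≈ -93.6 ms.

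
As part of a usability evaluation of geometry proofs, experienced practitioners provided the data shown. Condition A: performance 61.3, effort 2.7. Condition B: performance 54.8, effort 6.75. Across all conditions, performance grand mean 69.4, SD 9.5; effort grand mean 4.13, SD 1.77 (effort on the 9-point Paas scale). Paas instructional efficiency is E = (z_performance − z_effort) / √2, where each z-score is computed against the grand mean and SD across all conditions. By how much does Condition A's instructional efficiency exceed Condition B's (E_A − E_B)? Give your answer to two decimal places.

2.10

Condition A: z_P = (61.3 − 69.4)/9.5 = -0.8526; z_E = (2.7 − 4.13)/1.77 = -0.8079; E_A = (-0.8526 − (-0.8079))/√2 = -0.0316.
Condition B: z_P = (54.8 − 69.4)/9.5 = -1.5368; z_E = (6.75 − 4.13)/1.77 = 1.4802; E_B = (-1.5368 − 1.4802)/√2 = -2.1333.
E_A − E_B = -0.0316 − (-2.1333) = 2.1017 ≈ 2.10.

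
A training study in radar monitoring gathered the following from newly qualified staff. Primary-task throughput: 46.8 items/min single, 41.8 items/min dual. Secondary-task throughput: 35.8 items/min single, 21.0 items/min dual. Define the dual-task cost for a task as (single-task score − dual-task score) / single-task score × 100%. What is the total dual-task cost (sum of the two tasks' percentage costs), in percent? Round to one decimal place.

Primary cost = (46.8 − 41.8) / 46.8 × 100% = 10.6838%.
Secondary cost = (35.8 − 21.0) / 35.8 × 100% = 41.3408%.
Total = 10.6838% + 41.3408% = 52.0246% ≈ 52.0%.

52.0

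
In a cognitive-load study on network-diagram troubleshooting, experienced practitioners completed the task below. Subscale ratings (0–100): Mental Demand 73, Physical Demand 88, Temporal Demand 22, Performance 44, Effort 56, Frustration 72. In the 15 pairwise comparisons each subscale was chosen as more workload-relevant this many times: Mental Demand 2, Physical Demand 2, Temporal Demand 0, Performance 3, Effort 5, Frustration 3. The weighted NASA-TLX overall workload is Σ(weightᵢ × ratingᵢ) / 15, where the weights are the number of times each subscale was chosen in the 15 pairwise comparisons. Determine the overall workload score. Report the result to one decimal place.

The tallies are the weights (they sum to 15).
Weighted sum = 2·73 + 2·88 + 0·22 + 3·44 + 5·56 + 3·72
            = 146 + 176 + 0 + 132 + 280 + 216 = 950.
Overall workload = 950 / 15 = 63.3333 ≈ 63.3.

63.3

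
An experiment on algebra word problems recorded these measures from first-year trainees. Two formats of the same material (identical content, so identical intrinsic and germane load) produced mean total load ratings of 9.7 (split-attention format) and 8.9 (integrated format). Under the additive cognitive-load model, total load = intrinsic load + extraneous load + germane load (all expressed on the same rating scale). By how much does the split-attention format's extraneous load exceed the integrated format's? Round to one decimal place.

Intrinsic and germane load are equal across formats, so the difference in total load equals the difference in extraneous load.
Extraneous-load difference = 9.7 − 8.9 = 0.8.

0.8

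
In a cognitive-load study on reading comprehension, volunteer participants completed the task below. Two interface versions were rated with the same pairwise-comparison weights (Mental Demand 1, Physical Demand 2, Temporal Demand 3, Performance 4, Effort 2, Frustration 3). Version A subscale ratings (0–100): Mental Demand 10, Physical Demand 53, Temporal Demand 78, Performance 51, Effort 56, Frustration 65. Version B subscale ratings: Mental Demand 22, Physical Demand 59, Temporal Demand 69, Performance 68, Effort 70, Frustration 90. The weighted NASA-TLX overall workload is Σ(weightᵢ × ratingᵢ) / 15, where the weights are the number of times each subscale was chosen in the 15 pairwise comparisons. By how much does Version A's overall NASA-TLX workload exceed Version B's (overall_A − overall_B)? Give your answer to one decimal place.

Version A weighted sum = 1·10 + 2·53 + 3·78 + 4·51 + 2·56 + 3·65 = 10 + 106 + 234 + 204 + 112 + 195 = 861; overall_A = 861/15 = 57.4000.
Version B weighted sum = 1·22 + 2·59 + 3·69 + 4·68 + 2·70 + 3·90 = 22 + 118 + 207 + 272 + 140 + 270 = 1029; overall_B = 1029/15 = 68.6000.
Difference = 57.4000 − 68.6000 = -11.2000 ≈ -11.2.

-11.2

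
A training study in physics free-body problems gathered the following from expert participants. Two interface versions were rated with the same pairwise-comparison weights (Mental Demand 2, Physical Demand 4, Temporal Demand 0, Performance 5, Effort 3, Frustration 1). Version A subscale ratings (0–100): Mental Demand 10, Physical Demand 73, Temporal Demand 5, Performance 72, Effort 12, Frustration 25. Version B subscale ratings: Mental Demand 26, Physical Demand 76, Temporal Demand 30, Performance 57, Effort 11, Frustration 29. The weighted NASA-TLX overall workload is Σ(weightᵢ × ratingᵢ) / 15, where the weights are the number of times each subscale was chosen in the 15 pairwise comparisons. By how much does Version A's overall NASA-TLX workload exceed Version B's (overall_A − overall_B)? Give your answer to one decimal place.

2.0

Version A weighted sum = 2·10 + 4·73 + 0·5 + 5·72 + 3·12 + 1·25 = 20 + 292 + 0 + 360 + 36 + 25 = 733; overall_A = 733/15 = 48.8667.
Version B weighted sum = 2·26 + 4·76 + 0·30 + 5·57 + 3·11 + 1·29 = 52 + 304 + 0 + 285 + 33 + 29 = 703; overall_B = 703/15 = 46.8667.
Difference = 48.8667 − 46.8667 = 2.0000 ≈ 2.0.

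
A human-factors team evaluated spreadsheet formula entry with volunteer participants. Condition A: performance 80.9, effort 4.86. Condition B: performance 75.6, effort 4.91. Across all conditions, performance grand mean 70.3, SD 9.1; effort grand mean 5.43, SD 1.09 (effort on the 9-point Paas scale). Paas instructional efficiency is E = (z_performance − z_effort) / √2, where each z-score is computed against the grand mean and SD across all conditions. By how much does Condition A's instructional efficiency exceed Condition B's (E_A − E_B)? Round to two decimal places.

Condition A: z_P = (80.9 − 70.3)/9.1 = 1.1648; z_E = (4.86 − 5.43)/1.09 = -0.5229; E_A = (1.1648 − (-0.5229))/√2 = 1.1934.
Condition B: z_P = (75.6 − 70.3)/9.1 = 0.5824; z_E = (4.91 − 5.43)/1.09 = -0.4771; E_B = (0.5824 − (-0.4771))/√2 = 0.7492.
E_A − E_B = 1.1934 − 0.7492 = 0.4442 ≈ 0.44.

0.44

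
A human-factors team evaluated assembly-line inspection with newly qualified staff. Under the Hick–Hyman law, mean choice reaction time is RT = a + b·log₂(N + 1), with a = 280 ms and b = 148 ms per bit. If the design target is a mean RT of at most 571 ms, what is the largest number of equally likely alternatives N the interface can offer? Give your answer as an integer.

2

Set 280 + 148·log₂(N + 1) ≤ 571.
log₂(N + 1) ≤ (571 − 280) / 148 = 1.9662.
N + 1 ≤ 2^1.9662 = 3.9074.
N ≤ 2.9074, so the largest integer N is 2.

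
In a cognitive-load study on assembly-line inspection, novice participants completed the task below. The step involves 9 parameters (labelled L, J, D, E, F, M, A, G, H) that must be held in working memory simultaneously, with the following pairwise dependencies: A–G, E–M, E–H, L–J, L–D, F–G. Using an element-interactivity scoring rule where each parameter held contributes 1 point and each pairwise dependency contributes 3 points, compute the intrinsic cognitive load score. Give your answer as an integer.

Count of parameters held simultaneously: 9.
Count of pairwise dependencies listed: 6.
Element contribution: 9 × 1 = 9.
Interaction contribution: 6 × 3 = 18.
Intrinsic load = 9 + 18 = 27.

27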